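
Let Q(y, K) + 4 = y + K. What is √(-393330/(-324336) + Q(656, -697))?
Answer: I*√31987165010/27028 ≈ 6.6172*I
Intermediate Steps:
Q(y, K) = -4 + K + y (Q(y, K) = -4 + (y + K) = -4 + (K + y) = -4 + K + y)
√(-393330/(-324336) + Q(656, -697)) = √(-393330/(-324336) + (-4 - 697 + 656)) = √(-393330*(-1/324336) - 45) = √(65555/54056 - 45) = √(-2366965/54056) = I*√31987165010/27028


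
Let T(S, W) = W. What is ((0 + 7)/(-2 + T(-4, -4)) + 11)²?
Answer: 3481/36 ≈ 96.694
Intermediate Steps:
((0 + 7)/(-2 + T(-4, -4)) + 11)² = ((0 + 7)/(-2 - 4) + 11)² = (7/(-6) + 11)² = (7*(-⅙) + 11)² = (-7/6 + 11)² = (59/6)² = 3481/36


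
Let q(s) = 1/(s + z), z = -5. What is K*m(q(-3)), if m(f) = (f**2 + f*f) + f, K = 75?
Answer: -225/32 ≈ -7.0313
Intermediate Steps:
q(s) = 1/(-5 + s) (q(s) = 1/(s - 5) = 1/(-5 + s))
m(f) = f + 2*f**2 (m(f) = (f**2 + f**2) + f = 2*f**2 + f = f + 2*f**2)
K*m(q(-3)) = 75*((1 + 2/(-5 - 3))/(-5 - 3)) = 75*((1 + 2/(-8))/(-8)) = 75*(-(1 + 2*(-1/8))/8) = 75*(-(1 - 1/4)/8) = 75*(-1/8*3/4) = 75*(-3/32) = -225/32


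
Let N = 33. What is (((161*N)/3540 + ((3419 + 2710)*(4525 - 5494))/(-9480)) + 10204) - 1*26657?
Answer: -2950417149/186440 ≈ -15825.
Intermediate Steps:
(((161*N)/3540 + ((3419 + 2710)*(4525 - 5494))/(-9480)) + 10204) - 1*26657 = (((161*33)/3540 + ((3419 + 2710)*(4525 - 5494))/(-9480)) + 10204) - 1*26657 = ((5313*(1/3540) + (6129*(-969))*(-1/9480)) + 10204) - 26657 = ((1771/1180 - 5939001*(-1/9480)) + 10204) - 26657 = ((1771/1180 + 1979667/3160) + 10204) - 26657 = (117080171/186440 + 10204) - 26657 = 2019513931/186440 - 26657 = -2950417149/186440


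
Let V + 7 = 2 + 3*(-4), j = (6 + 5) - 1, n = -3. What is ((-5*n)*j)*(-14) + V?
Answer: -2117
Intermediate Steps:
j = 10 (j = 11 - 1 = 10)
V = -17 (V = -7 + (2 + 3*(-4)) = -7 + (2 - 12) = -7 - 10 = -17)
((-5*n)*j)*(-14) + V = (-5*(-3)*10)*(-14) - 17 = (15*10)*(-14) - 17 = 150*(-14) - 17 = -2100 - 17 = -2117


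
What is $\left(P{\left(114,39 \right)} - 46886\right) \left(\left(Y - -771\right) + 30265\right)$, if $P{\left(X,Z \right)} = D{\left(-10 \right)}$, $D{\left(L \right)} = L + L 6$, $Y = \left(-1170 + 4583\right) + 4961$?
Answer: $-1850535960$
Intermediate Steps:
$Y = 8374$ ($Y = 3413 + 4961 = 8374$)
$D{\left(L \right)} = 7 L$ ($D{\left(L \right)} = L + 6 L = 7 L$)
$P{\left(X,Z \right)} = -70$ ($P{\left(X,Z \right)} = 7 \left(-10\right) = -70$)
$\left(P{\left(114,39 \right)} - 46886\right) \left(\left(Y - -771\right) + 30265\right) = \left(-70 - 46886\right) \left(\left(8374 - -771\right) + 30265\right) = - 46956 \left(\left(8374 + 771\right) + 30265\right) = - 46956 \left(9145 + 30265\right) = \left(-46956\right) 39410 = -1850535960$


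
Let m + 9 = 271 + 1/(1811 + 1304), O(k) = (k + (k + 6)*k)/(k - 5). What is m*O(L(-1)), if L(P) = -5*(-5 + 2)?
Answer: 26932323/3115 ≈ 8646.0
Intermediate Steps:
L(P) = 15 (L(P) = -5*(-3) = 15)
O(k) = (k + k*(6 + k))/(-5 + k) (O(k) = (k + (6 + k)*k)/(-5 + k) = (k + k*(6 + k))/(-5 + k))
m = 816131/3115 (m = -9 + (271 + 1/(1811 + 1304)) = -9 + (271 + 1/3115) = -9 + 844166/3115 = 816131/3115 ≈ 262.00)
m*O(L(-1)) = 816131*(15*(7 + 15)/(-5 + 15))/3115 = 816131*(15*22/10)/3115 = 816131*(15*(⅒)*22)/3115 = (816131/3115)*33 = 26932323/3115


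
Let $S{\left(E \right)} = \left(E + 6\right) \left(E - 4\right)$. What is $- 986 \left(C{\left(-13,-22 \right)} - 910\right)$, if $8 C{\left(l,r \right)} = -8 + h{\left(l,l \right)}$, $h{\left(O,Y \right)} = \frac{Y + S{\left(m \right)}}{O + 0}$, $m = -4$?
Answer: $\frac{46694495}{52} \approx 8.9797 \cdot 10^{5}$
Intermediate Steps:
$S{\left(E \right)} = \left(-4 + E\right) \left(6 + E\right)$ ($S{\left(E \right)} = \left(6 + E\right) \left(-4 + E\right) = \left(-4 + E\right) \left(6 + E\right)$)
$h{\left(O,Y \right)} = \frac{-16 + Y}{O}$ ($h{\left(O,Y \right)} = \frac{Y + \left(-24 + \left(-4\right)^{2} + 2 \left(-4\right)\right)}{O + 0} = \frac{Y - 16}{O} = \frac{-16 + Y}{O}$)
$C{\left(l,r \right)} = -1 + \frac{-16 + l}{8 l}$ ($C{\left(l,r \right)} = \frac{-8 + \frac{-16 + l}{l}}{8} = -1 + \frac{-16 + l}{8 l}$)
$- 986 \left(C{\left(-13,-22 \right)} - 910\right) = - 986 \left(\left(- \frac{7}{8} - \frac{2}{-13}\right) - 910\right) = - 986 \left(\left(- \frac{7}{8} - - \frac{2}{13}\right) - 910\right) = - 986 \left(\left(- \frac{7}{8} + \frac{2}{13}\right) - 910\right) = - 986 \left(- \frac{75}{104} - 910\right) = \left(-986\right) \left(- \frac{94715}{104}\right) = \frac{46694495}{52}$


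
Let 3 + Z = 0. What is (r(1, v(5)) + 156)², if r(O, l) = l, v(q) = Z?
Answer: 23409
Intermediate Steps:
Z = -3 (Z = -3 + 0 = -3)
v(q) = -3
(r(1, v(5)) + 156)² = (-3 + 156)² = 153² = 23409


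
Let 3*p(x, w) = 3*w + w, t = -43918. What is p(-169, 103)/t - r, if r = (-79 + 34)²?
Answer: -133401131/65877 ≈ -2025.0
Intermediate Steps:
p(x, w) = 4*w/3 (p(x, w) = (3*w + w)/3 = (4*w)/3 = 4*w/3)
r = 2025 (r = (-45)² = 2025)
p(-169, 103)/t - r = ((4/3)*103)/(-43918) - 1*2025 = (412/3)*(-1/43918) - 2025 = -206/65877 - 2025 = -133401131/65877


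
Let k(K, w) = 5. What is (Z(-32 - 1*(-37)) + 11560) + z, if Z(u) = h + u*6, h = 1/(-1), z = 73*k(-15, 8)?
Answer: 11954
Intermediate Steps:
z = 365 (z = 73*5 = 365)
h = -1 (h = 1*(-1) = -1)
Z(u) = -1 + 6*u (Z(u) = -1 + u*6 = -1 + 6*u)
(Z(-32 - 1*(-37)) + 11560) + z = ((-1 + 6*(-32 - 1*(-37))) + 11560) + 365 = ((-1 + 6*(-32 + 37)) + 11560) + 365 = ((-1 + 6*5) + 11560) + 365 = ((-1 + 30) + 11560) + 365 = (29 + 11560) + 365 = 11589 + 365 = 11954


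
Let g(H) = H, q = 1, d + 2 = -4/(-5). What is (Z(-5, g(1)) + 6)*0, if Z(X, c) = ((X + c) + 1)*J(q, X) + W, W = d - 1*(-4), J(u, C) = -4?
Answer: 0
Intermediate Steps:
d = -6/5 (d = -2 - 4/(-5) = -2 - 4*(-⅕) = -2 + ⅘ = -6/5 ≈ -1.2000)
W = 14/5 (W = -6/5 - 1*(-4) = -6/5 + 4 = 14/5 ≈ 2.8000)
Z(X, c) = -6/5 - 4*X - 4*c (Z(X, c) = ((X + c) + 1)*(-4) + 14/5 = (1 + X + c)*(-4) + 14/5 = (-4 - 4*X - 4*c) + 14/5 = -6/5 - 4*X - 4*c)
(Z(-5, g(1)) + 6)*0 = ((-6/5 - 4*(-5) - 4*1) + 6)*0 = ((-6/5 + 20 - 4) + 6)*0 = (74/5 + 6)*0 = (104/5)*0 = 0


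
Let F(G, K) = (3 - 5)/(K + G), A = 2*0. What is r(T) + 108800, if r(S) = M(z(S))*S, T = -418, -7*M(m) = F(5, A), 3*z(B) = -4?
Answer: 3807164/35 ≈ 1.0878e+5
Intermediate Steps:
z(B) = -4/3 (z(B) = (⅓)*(-4) = -4/3)
A = 0
F(G, K) = -2/(G + K)
M(m) = 2/35 (M(m) = -(-2)/(7*(5 + 0)) = -(-2)/(7*5) = -⅐*(-⅖) = 2/35)
r(S) = 2*S/35
r(T) + 108800 = (2/35)*(-418) + 108800 = -836/35 + 108800 = 3807164/35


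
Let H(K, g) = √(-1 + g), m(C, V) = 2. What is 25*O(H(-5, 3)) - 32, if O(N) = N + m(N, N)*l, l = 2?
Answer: 68 + 25*√2 ≈ 103.36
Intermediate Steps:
O(N) = 4 + N (O(N) = N + 2*2 = N + 4 = 4 + N)
25*O(H(-5, 3)) - 32 = 25*(4 + √(-1 + 3)) - 32 = 25*(4 + √2) - 32 = (100 + 25*√2) - 32 = 68 + 25*√2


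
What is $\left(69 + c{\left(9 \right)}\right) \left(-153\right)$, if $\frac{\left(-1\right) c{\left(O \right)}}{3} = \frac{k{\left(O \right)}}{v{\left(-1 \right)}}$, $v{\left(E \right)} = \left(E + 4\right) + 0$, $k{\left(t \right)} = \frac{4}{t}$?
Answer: $-10489$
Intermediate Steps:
$v{\left(E \right)} = 4 + E$ ($v{\left(E \right)} = \left(4 + E\right) + 0 = 4 + E$)
$c{\left(O \right)} = - \frac{4}{O}$ ($c{\left(O \right)} = - 3 \frac{4 \frac{1}{O}}{4 - 1} = - 3 \frac{4 \frac{1}{O}}{3} = - 3 \frac{4}{O} \frac{1}{3} = - 3 \frac{4}{3 O} = - \frac{4}{O}$)
$\left(69 + c{\left(9 \right)}\right) \left(-153\right) = \left(69 - \frac{4}{9}\right) \left(-153\right) = \frac{617}{9} \left(-153\right) = -10489$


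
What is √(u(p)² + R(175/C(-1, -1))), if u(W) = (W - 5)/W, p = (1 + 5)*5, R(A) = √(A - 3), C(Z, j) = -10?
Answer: √(25 + 18*I*√82)/6 ≈ 1.6241 + 1.3939*I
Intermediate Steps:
R(A) = √(-3 + A)
p = 30 (p = 6*5 = 30)
u(W) = (-5 + W)/W
√(u(p)² + R(175/C(-1, -1))) = √(((-5 + 30)/30)² + √(-3 + 175/(-10))) = √(((1/30)*25)² + √(-3 + 175*(-⅒))) = √((⅚)² + √(-3 - 35/2)) = √(25/36 + √(-41/2)) = √(25/36 + I*√82/2)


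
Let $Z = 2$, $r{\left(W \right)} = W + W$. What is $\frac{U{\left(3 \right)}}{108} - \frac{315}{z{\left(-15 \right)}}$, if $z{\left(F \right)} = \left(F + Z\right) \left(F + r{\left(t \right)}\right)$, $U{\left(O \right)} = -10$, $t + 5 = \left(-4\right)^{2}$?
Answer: $\frac{2365}{702} \approx 3.3689$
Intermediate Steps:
$t = 11$ ($t = -5 + \left(-4\right)^{2} = -5 + 16 = 11$)
$r{\left(W \right)} = 2 W$
$z{\left(F \right)} = \left(2 + F\right) \left(22 + F\right)$ ($z{\left(F \right)} = \left(F + 2\right) \left(F + 2 \cdot 11\right) = \left(2 + F\right) \left(F + 22\right) = \left(2 + F\right) \left(22 + F\right)$)
$\frac{U{\left(3 \right)}}{108} - \frac{315}{z{\left(-15 \right)}} = - \frac{10}{108} - \frac{315}{44 + \left(-15\right)^{2} + 24 \left(-15\right)} = \left(-10\right) \frac{1}{108} - \frac{315}{44 + 225 - 360} = - \frac{5}{54} - \frac{315}{-91} = - \frac{5}{54} - - \frac{45}{13} = - \frac{5}{54} + \frac{45}{13} = \frac{2365}{702}$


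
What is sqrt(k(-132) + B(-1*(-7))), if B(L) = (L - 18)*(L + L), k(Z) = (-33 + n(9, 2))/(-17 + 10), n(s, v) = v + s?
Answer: 4*I*sqrt(462)/7 ≈ 12.282*I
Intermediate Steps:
n(s, v) = s + v
k(Z) = 22/7 (k(Z) = (-33 + (9 + 2))/(-17 + 10) = (-33 + 11)/(-7) = -22*(-1/7) = 22/7)
B(L) = 2*L*(-18 + L) (B(L) = (-18 + L)*(2*L) = 2*L*(-18 + L))
sqrt(k(-132) + B(-1*(-7))) = sqrt(22/7 + 2*(-1*(-7))*(-18 - 1*(-7))) = sqrt(22/7 + 2*7*(-18 + 7)) = sqrt(22/7 + 2*7*(-11)) = sqrt(22/7 - 154) = sqrt(-1056/7) = 4*I*sqrt(462)/7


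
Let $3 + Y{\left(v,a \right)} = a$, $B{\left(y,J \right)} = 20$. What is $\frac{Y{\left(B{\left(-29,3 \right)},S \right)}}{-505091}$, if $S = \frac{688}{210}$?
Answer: $- \frac{29}{53034555} \approx -5.4681 \cdot 10^{-7}$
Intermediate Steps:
$S = \frac{344}{105}$ ($S = 688 \cdot \frac{1}{210} = \frac{344}{105} \approx 3.2762$)
$Y{\left(v,a \right)} = -3 + a$
$\frac{Y{\left(B{\left(-29,3 \right)},S \right)}}{-505091} = \frac{-3 + \frac{344}{105}}{-505091} = \frac{29}{105} \left(- \frac{1}{505091}\right) = - \frac{29}{53034555}$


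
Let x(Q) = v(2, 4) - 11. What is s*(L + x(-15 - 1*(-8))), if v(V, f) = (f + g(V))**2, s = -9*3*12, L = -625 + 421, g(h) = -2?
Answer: 68364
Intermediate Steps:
L = -204
s = -324 (s = -27*12 = -324)
v(V, f) = (-2 + f)**2 (v(V, f) = (f - 2)**2 = (-2 + f)**2)
x(Q) = -7 (x(Q) = (-2 + 4)**2 - 11 = 2**2 - 11 = 4 - 11 = -7)
s*(L + x(-15 - 1*(-8))) = -324*(-204 - 7) = -324*(-211) = 68364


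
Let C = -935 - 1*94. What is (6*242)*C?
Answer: -1494108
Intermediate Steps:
C = -1029 (C = -935 - 94 = -1029)
(6*242)*C = (6*242)*(-1029) = 1452*(-1029) = -1494108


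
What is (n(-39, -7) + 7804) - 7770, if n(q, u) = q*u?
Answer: 307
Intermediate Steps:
(n(-39, -7) + 7804) - 7770 = (-39*(-7) + 7804) - 7770 = (273 + 7804) - 7770 = 8077 - 7770 = 307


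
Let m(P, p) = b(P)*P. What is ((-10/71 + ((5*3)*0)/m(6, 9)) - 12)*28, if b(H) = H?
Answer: -24136/71 ≈ -339.94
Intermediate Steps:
m(P, p) = P² (m(P, p) = P*P = P²)
((-10/71 + ((5*3)*0)/m(6, 9)) - 12)*28 = ((-10/71 + ((5*3)*0)/(6²)) - 12)*28 = ((-10*1/71 + (15*0)/36) - 12)*28 = ((-10/71 + 0*(1/36)) - 12)*28 = ((-10/71 + 0) - 12)*28 = (-10/71 - 12)*28 = -862/71*28 = -24136/71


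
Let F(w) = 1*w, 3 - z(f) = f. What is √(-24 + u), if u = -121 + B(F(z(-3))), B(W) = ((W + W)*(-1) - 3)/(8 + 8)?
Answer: I*√2335/4 ≈ 12.08*I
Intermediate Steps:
z(f) = 3 - f
F(w) = w
B(W) = -3/16 - W/8 (B(W) = ((2*W)*(-1) - 3)/16 = (-2*W - 3)*(1/16) = (-3 - 2*W)*(1/16) = -3/16 - W/8)
u = -1951/16 (u = -121 + (-3/16 - (3 - 1*(-3))/8) = -121 + (-3/16 - (3 + 3)/8) = -121 + (-3/16 - ⅛*6) = -121 + (-3/16 - ¾) = -121 - 15/16 = -1951/16 ≈ -121.94)
√(-24 + u) = √(-24 - 1951/16) = √(-2335/16) = I*√2335/4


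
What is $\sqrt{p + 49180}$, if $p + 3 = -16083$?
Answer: $\sqrt{33094} \approx 181.92$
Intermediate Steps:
$p = -16086$ ($p = -3 - 16083 = -16086$)
$\sqrt{p + 49180} = \sqrt{-16086 + 49180} = \sqrt{33094}$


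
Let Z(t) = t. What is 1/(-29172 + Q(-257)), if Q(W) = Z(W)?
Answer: -1/29429 ≈ -3.3980e-5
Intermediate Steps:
Q(W) = W
1/(-29172 + Q(-257)) = 1/(-29172 - 257) = 1/(-29429) = -1/29429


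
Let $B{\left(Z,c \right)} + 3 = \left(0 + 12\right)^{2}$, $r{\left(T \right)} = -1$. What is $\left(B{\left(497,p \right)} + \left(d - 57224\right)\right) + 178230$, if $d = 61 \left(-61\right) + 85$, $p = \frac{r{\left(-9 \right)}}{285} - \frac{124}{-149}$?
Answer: $117511$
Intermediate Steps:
$p = \frac{35191}{42465}$ ($p = - \frac{1}{285} - \frac{124}{-149} = \left(-1\right) \frac{1}{285} - - \frac{124}{149} = - \frac{1}{285} + \frac{124}{149} = \frac{35191}{42465} \approx 0.82871$)
$d = -3636$ ($d = -3721 + 85 = -3636$)
$B{\left(Z,c \right)} = 141$ ($B{\left(Z,c \right)} = -3 + \left(0 + 12\right)^{2} = -3 + 12^{2} = -3 + 144 = 141$)
$\left(B{\left(497,p \right)} + \left(d - 57224\right)\right) + 178230 = \left(141 - 60860\right) + 178230 = -60719 + 178230 = 117511$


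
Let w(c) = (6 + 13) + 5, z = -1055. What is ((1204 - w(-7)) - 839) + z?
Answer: -714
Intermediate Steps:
w(c) = 24 (w(c) = 19 + 5 = 24)
((1204 - w(-7)) - 839) + z = ((1204 - 1*24) - 839) - 1055 = ((1204 - 24) - 839) - 1055 = (1180 - 839) - 1055 = 341 - 1055 = -714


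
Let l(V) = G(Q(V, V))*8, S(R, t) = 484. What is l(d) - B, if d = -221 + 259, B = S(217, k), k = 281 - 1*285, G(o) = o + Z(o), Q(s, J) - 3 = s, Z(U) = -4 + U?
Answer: 140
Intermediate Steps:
Q(s, J) = 3 + s
G(o) = -4 + 2*o (G(o) = o + (-4 + o) = -4 + 2*o)
k = -4 (k = 281 - 285 = -4)
B = 484
d = 38
l(V) = 16 + 16*V (l(V) = (-4 + 2*(3 + V))*8 = (-4 + (6 + 2*V))*8 = (2 + 2*V)*8 = 16 + 16*V)
l(d) - B = (16 + 16*38) - 1*484 = (16 + 608) - 484 = 624 - 484 = 140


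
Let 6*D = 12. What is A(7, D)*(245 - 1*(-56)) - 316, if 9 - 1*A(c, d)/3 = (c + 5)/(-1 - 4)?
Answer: 49891/5 ≈ 9978.2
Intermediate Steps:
D = 2 (D = (1/6)*12 = 2)
A(c, d) = 30 + 3*c/5 (A(c, d) = 27 - 3*(c + 5)/(-1 - 4) = 27 - 3*(5 + c)/(-5) = 27 - 3*(5 + c)*(-1)/5 = 27 - 3*(-1 - c/5) = 27 + (3 + 3*c/5) = 30 + 3*c/5)
A(7, D)*(245 - 1*(-56)) - 316 = (30 + (3/5)*7)*(245 - 1*(-56)) - 316 = (30 + 21/5)*(245 + 56) - 316 = (171/5)*301 - 316 = 51471/5 - 316 = 49891/5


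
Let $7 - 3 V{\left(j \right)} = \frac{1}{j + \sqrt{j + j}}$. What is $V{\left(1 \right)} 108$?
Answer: $288 - 36 \sqrt{2} \approx 237.09$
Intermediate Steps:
$V{\left(j \right)} = \frac{7}{3} - \frac{1}{3 \left(j + \sqrt{2} \sqrt{j}\right)}$ ($V{\left(j \right)} = \frac{7}{3} - \frac{1}{3 \left(j + \sqrt{j + j}\right)} = \frac{7}{3} - \frac{1}{3 \left(j + \sqrt{2 j}\right)} = \frac{7}{3} - \frac{1}{3 \left(j + \sqrt{2} \sqrt{j}\right)}$)
$V{\left(1 \right)} 108 = \frac{-1 + 7 \cdot 1 + 7 \sqrt{2} \sqrt{1}}{3 \left(1 + \sqrt{2} \sqrt{1}\right)} 108 = \frac{-1 + 7 + 7 \sqrt{2} \cdot 1}{3 \left(1 + \sqrt{2} \cdot 1\right)} 108 = \frac{-1 + 7 + 7 \sqrt{2}}{3 \left(1 + \sqrt{2}\right)} 108 = \frac{6 + 7 \sqrt{2}}{3 \left(1 + \sqrt{2}\right)} 108 = \frac{36 \left(6 + 7 \sqrt{2}\right)}{1 + \sqrt{2}}$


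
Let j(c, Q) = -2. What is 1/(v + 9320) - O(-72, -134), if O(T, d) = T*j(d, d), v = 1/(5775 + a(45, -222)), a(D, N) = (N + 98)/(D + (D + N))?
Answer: -255808314626/1776447953 ≈ -144.00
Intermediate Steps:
a(D, N) = (98 + N)/(N + 2*D)
v = 33/190606 (v = 1/(5775 + (98 - 222)/(-222 + 2*45)) = 1/(5775 - 124/(-222 + 90)) = 1/(5775 - 124/(-132)) = 1/(5775 - 1/132*(-124)) = 1/(5775 + 31/33) = 1/(190606/33) = 33/190606 ≈ 0.00017313)
O(T, d) = -2*T (O(T, d) = T*(-2) = -2*T)
1/(v + 9320) - O(-72, -134) = 1/(33/190606 + 9320) - (-2)*(-72) = 1/(1776447953/190606) - 1*144 = 190606/1776447953 - 144 = -255808314626/1776447953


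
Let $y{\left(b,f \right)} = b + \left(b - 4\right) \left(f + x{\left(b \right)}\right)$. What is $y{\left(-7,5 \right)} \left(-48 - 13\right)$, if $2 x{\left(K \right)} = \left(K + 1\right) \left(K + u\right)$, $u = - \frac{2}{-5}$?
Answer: $\frac{85339}{5} \approx 17068.0$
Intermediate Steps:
$u = \frac{2}{5}$ ($u = \left(-2\right) \left(- \frac{1}{5}\right) = \frac{2}{5} \approx 0.4$)
$x{\left(K \right)} = \frac{\left(1 + K\right) \left(\frac{2}{5} + K\right)}{2}$ ($x{\left(K \right)} = \frac{\left(K + 1\right) \left(K + \frac{2}{5}\right)}{2} = \frac{\left(1 + K\right) \left(\frac{2}{5} + K\right)}{2}$)
$y{\left(b,f \right)} = b + \left(-4 + b\right) \left(\frac{1}{5} + f + \frac{b^{2}}{2} + \frac{7 b}{10}\right)$ ($y{\left(b,f \right)} = b + \left(b - 4\right) \left(f + \left(\frac{1}{5} + \frac{b^{2}}{2} + \frac{7 b}{10}\right)\right) = b + \left(-4 + b\right) \left(\frac{1}{5} + f + \frac{b^{2}}{2} + \frac{7 b}{10}\right)$)
$y{\left(-7,5 \right)} \left(-48 - 13\right) = \left(- \frac{4}{5} + \frac{\left(-7\right)^{3}}{2} - 20 - \frac{13 \left(-7\right)^{2}}{10} - - \frac{56}{5} - 35\right) \left(-48 - 13\right) = \left(- \frac{4}{5} + \frac{1}{2} \left(-343\right) - 20 - \frac{637}{10} + \frac{56}{5} - 35\right) \left(-61\right) = \left(- \frac{4}{5} - \frac{343}{2} - 20 - \frac{637}{10} + \frac{56}{5} - 35\right) \left(-61\right) = \left(- \frac{1399}{5}\right) \left(-61\right) = \frac{85339}{5}$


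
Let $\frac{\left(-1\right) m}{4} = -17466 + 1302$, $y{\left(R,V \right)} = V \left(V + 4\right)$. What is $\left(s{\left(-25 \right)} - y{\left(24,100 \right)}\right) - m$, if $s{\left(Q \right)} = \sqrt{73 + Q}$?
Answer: $-75056 + 4 \sqrt{3} \approx -75049.0$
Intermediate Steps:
$y{\left(R,V \right)} = V \left(4 + V\right)$
$m = 64656$ ($m = - 4 \left(-17466 + 1302\right) = \left(-4\right) \left(-16164\right) = 64656$)
$\left(s{\left(-25 \right)} - y{\left(24,100 \right)}\right) - m = \left(\sqrt{73 - 25} - 100 \left(4 + 100\right)\right) - 64656 = \left(\sqrt{48} - 100 \cdot 104\right) - 64656 = \left(4 \sqrt{3} - 10400\right) - 64656 = \left(-10400 + 4 \sqrt{3}\right) - 64656 = -75056 + 4 \sqrt{3}$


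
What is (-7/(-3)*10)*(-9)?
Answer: -210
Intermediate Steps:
(-7/(-3)*10)*(-9) = (-7*(-⅓)*10)*(-9) = ((7/3)*10)*(-9) = (70/3)*(-9) = -210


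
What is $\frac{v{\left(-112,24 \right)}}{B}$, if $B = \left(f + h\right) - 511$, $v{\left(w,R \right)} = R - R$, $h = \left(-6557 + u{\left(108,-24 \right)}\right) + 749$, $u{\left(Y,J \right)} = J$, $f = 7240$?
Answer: $0$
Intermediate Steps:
$h = -5832$ ($h = \left(-6557 - 24\right) + 749 = -6581 + 749 = -5832$)
$v{\left(w,R \right)} = 0$
$B = 897$ ($B = \left(7240 - 5832\right) - 511 = 1408 - 511 = 897$)
$\frac{v{\left(-112,24 \right)}}{B} = \frac{0}{897} = 0 \cdot \frac{1}{897} = 0$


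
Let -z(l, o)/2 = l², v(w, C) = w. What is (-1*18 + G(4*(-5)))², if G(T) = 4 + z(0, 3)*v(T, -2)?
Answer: 196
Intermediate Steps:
z(l, o) = -2*l²
G(T) = 4 (G(T) = 4 + (-2*0²)*T = 4 + (-2*0)*T = 4 + 0*T = 4 + 0 = 4)
(-1*18 + G(4*(-5)))² = (-1*18 + 4)² = (-18 + 4)² = (-14)² = 196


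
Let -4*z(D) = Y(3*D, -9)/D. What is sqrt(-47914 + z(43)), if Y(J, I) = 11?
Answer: 3*I*sqrt(39374713)/86 ≈ 218.89*I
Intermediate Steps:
z(D) = -11/(4*D)
sqrt(-47914 + z(43)) = sqrt(-47914 - 11/4/43) = sqrt(-47914 - 11/4*1/43) = sqrt(-47914 - 11/172) = sqrt(-8241219/172) = 3*I*sqrt(39374713)/86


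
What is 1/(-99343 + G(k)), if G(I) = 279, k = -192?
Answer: -1/99064 ≈ -1.0094e-5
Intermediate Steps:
1/(-99343 + G(k)) = 1/(-99343 + 279) = 1/(-99064) = -1/99064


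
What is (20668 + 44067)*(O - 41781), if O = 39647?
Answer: -138144490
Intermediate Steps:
(20668 + 44067)*(O - 41781) = (20668 + 44067)*(39647 - 41781) = 64735*(-2134) = -138144490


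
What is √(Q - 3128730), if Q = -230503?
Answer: I*√3359233 ≈ 1832.8*I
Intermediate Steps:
√(Q - 3128730) = √(-230503 - 3128730) = √(-3359233) = I*√3359233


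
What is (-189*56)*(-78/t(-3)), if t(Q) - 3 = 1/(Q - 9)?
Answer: 1415232/5 ≈ 2.8305e+5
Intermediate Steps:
t(Q) = 3 + 1/(-9 + Q) (t(Q) = 3 + 1/(Q - 9) = 3 + 1/(-9 + Q))
(-189*56)*(-78/t(-3)) = (-189*56)*(-78*(-9 - 3)/(-26 + 3*(-3))) = -(-825552)/((-26 - 9)/(-12)) = -(-825552)/((-1/12*(-35))) = -(-825552)/35/12 = -(-825552)*12/35 = -10584*(-936/35) = 1415232/5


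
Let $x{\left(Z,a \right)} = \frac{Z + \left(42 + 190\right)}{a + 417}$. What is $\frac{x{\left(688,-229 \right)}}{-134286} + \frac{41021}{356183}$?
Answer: $\frac{129409870096}{1124014172943} \approx 0.11513$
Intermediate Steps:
$x{\left(Z,a \right)} = \frac{232 + Z}{417 + a}$ ($x{\left(Z,a \right)} = \frac{Z + 232}{417 + a} = \frac{232 + Z}{417 + a}$)
$\frac{x{\left(688,-229 \right)}}{-134286} + \frac{41021}{356183} = \frac{\frac{1}{417 - 229} \left(232 + 688\right)}{-134286} + \frac{41021}{356183} = \frac{1}{188} \cdot 920 \left(- \frac{1}{134286}\right) + 41021 \cdot \frac{1}{356183} = \frac{1}{188} \cdot 920 \left(- \frac{1}{134286}\right) + \frac{41021}{356183} = \frac{230}{47} \left(- \frac{1}{134286}\right) + \frac{41021}{356183} = - \frac{115}{3155721} + \frac{41021}{356183} = \frac{129409870096}{1124014172943}$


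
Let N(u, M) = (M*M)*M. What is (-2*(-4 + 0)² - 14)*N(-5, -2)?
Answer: 368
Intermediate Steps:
N(u, M) = M³ (N(u, M) = M²*M = M³)
(-2*(-4 + 0)² - 14)*N(-5, -2) = (-2*(-4 + 0)² - 14)*(-2)³ = (-2*(-4)² - 14)*(-8) = (-2*16 - 14)*(-8) = (-32 - 14)*(-8) = -46*(-8) = 368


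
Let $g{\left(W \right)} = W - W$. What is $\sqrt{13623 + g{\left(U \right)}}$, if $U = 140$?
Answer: $\sqrt{13623} \approx 116.72$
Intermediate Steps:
$g{\left(W \right)} = 0$
$\sqrt{13623 + g{\left(U \right)}} = \sqrt{13623 + 0} = \sqrt{13623}$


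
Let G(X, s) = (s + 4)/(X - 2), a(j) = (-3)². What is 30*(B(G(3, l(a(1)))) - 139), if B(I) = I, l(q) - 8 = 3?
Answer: -3720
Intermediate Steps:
a(j) = 9
l(q) = 11 (l(q) = 8 + 3 = 11)
G(X, s) = (4 + s)/(-2 + X)
30*(B(G(3, l(a(1)))) - 139) = 30*((4 + 11)/(-2 + 3) - 139) = 30*(15/1 - 139) = 30*(1*15 - 139) = 30*(15 - 139) = 30*(-124) = -3720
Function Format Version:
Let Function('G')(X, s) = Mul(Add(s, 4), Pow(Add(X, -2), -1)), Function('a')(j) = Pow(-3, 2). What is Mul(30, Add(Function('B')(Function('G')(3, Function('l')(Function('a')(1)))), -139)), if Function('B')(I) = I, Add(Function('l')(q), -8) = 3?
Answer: -3720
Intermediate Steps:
Function('a')(j) = 9
Function('l')(q) = 11 (Function('l')(q) = Add(8, 3) = 11)
Function('G')(X, s) = Mul(Pow(Add(-2, X), -1), Add(4, s)) (Function('G')(X, s) = Mul(Add(4, s), Pow(Add(-2, X), -1)) = Mul(Pow(Add(-2, X), -1), Add(4, s)))
Mul(30, Add(Function('B')(Function('G')(3, Function('l')(Function('a')(1)))), -139)) = Mul(30, Add(Mul(Pow(Add(-2, 3), -1), Add(4, 11)), -139)) = Mul(30, Add(Mul(Pow(1, -1), 15), -139)) = Mul(30, Add(Mul(1, 15), -139)) = Mul(30, Add(15, -139)) = Mul(30, -124) = -3720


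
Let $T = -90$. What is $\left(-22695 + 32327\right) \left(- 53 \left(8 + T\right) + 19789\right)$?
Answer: $232468320$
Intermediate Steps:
$\left(-22695 + 32327\right) \left(- 53 \left(8 + T\right) + 19789\right) = \left(-22695 + 32327\right) \left(- 53 \left(8 - 90\right) + 19789\right) = 9632 \left(\left(-53\right) \left(-82\right) + 19789\right) = 9632 \left(4346 + 19789\right) = 9632 \cdot 24135 = 232468320$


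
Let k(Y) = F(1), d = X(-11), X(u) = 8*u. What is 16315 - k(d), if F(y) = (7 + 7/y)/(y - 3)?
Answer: 16322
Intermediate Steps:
F(y) = (7 + 7/y)/(-3 + y)
d = -88 (d = 8*(-11) = -88)
k(Y) = -7 (k(Y) = 7*(1 + 1)/(1*(-3 + 1)) = 7*1*2/(-2) = 7*1*(-1/2)*2 = -7)
16315 - k(d) = 16315 - 1*(-7) = 16315 + 7 = 16322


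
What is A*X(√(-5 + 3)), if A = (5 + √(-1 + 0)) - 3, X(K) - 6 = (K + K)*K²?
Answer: 2*(2 + I)*(3 - 2*I*√2) ≈ 17.657 - 5.3137*I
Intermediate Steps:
X(K) = 6 + 2*K³ (X(K) = 6 + (K + K)*K² = 6 + (2*K)*K² = 6 + 2*K³)
A = 2 + I (A = (5 + √(-1)) - 3 = (5 + I) - 3 = 2 + I ≈ 2.0 + 1.0*I)
A*X(√(-5 + 3)) = (2 + I)*(6 + 2*(√(-5 + 3))³) = (2 + I)*(6 + 2*(√(-2))³) = (2 + I)*(6 + 2*(I*√2)³) = (2 + I)*(6 + 2*(-2*I*√2)) = (2 + I)*(6 - 4*I*√2)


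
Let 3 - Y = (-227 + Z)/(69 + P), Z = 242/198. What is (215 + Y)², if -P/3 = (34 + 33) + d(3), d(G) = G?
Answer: 75410652100/1610361 ≈ 46828.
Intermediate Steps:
Z = 11/9 (Z = 242*(1/198) = 11/9 ≈ 1.2222)
P = -210 (P = -3*((34 + 33) + 3) = -3*(67 + 3) = -3*70 = -210)
Y = 1775/1269 (Y = 3 - (-227 + 11/9)/(69 - 210) = 3 - (-2032)/(9*(-141)) = 3 - (-2032)*(-1)/(9*141) = 3 - 1*2032/1269 = 3 - 2032/1269 = 1775/1269 ≈ 1.3987)
(215 + Y)² = (215 + 1775/1269)² = (274610/1269)² = 75410652100/1610361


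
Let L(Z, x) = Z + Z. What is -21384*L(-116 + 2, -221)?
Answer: 4875552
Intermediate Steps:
L(Z, x) = 2*Z
-21384*L(-116 + 2, -221) = -21384*2*(-116 + 2) = -21384*2*(-114) = -21384/(1/(-228)) = -21384/(-1/228) = -21384*(-228) = 4875552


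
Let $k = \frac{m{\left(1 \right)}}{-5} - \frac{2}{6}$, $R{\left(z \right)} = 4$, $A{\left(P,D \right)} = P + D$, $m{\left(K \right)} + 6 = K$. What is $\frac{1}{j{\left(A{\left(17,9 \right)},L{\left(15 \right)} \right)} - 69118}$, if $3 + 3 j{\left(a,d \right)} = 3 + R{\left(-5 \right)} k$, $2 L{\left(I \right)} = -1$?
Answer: $- \frac{9}{622054} \approx -1.4468 \cdot 10^{-5}$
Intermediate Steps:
$m{\left(K \right)} = -6 + K$
$A{\left(P,D \right)} = D + P$
$L{\left(I \right)} = - \frac{1}{2}$ ($L{\left(I \right)} = \frac{1}{2} \left(-1\right) = - \frac{1}{2}$)
$k = \frac{2}{3}$ ($k = \frac{-6 + 1}{-5} - \frac{2}{6} = \left(-5\right) \left(- \frac{1}{5}\right) - \frac{1}{3} = 1 - \frac{1}{3} = \frac{2}{3} \approx 0.66667$)
$j{\left(a,d \right)} = \frac{8}{9}$ ($j{\left(a,d \right)} = -1 + \frac{3 + 4 \cdot \frac{2}{3}}{3} = -1 + \frac{3 + \frac{8}{3}}{3} = -1 + \frac{1}{3} \cdot \frac{17}{3} = -1 + \frac{17}{9} = \frac{8}{9}$)
$\frac{1}{j{\left(A{\left(17,9 \right)},L{\left(15 \right)} \right)} - 69118} = \frac{1}{\frac{8}{9} - 69118} = \frac{1}{- \frac{622054}{9}} = - \frac{9}{622054}$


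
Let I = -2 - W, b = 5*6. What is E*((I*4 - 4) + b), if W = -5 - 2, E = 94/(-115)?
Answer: -188/5 ≈ -37.600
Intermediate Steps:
E = -94/115 (E = 94*(-1/115) = -94/115 ≈ -0.81739)
W = -7
b = 30
I = 5 (I = -2 - 1*(-7) = -2 + 7 = 5)
E*((I*4 - 4) + b) = -94*((5*4 - 4) + 30)/115 = -94*((20 - 4) + 30)/115 = -94*(16 + 30)/115 = -94/115*46 = -188/5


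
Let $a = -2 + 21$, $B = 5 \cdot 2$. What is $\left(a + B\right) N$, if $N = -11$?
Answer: $-319$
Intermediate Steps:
$B = 10$
$a = 19$
$\left(a + B\right) N = \left(19 + 10\right) \left(-11\right) = 29 \left(-11\right) = -319$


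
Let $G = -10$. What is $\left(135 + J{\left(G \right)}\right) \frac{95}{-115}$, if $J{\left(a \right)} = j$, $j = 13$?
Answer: $- \frac{2812}{23} \approx -122.26$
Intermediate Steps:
$J{\left(a \right)} = 13$
$\left(135 + J{\left(G \right)}\right) \frac{95}{-115} = \left(135 + 13\right) \frac{95}{-115} = 148 \cdot 95 \left(- \frac{1}{115}\right) = 148 \left(- \frac{19}{23}\right) = - \frac{2812}{23}$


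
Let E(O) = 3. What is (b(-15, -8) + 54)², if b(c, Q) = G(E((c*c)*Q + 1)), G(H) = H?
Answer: 3249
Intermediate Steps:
b(c, Q) = 3
(b(-15, -8) + 54)² = (3 + 54)² = 57² = 3249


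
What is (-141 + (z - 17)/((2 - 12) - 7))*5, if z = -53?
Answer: -11635/17 ≈ -684.41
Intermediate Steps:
(-141 + (z - 17)/((2 - 12) - 7))*5 = (-141 + (-53 - 17)/((2 - 12) - 7))*5 = (-141 - 70/(-10 - 7))*5 = (-141 - 70/(-17))*5 = (-141 - 70*(-1/17))*5 = (-141 + 70/17)*5 = -2327/17*5 = -11635/17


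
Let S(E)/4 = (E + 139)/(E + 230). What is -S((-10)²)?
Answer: -478/165 ≈ -2.8970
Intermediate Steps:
S(E) = 4*(139 + E)/(230 + E) (S(E) = 4*((E + 139)/(E + 230)) = 4*((139 + E)/(230 + E)) = 4*(139 + E)/(230 + E))
-S((-10)²) = -4*(139 + (-10)²)/(230 + (-10)²) = -4*(139 + 100)/(230 + 100) = -4*239/330 = -1*478/165 = -478/165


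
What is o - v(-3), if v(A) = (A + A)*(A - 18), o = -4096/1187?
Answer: -153658/1187 ≈ -129.45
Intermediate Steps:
o = -4096/1187 (o = -4096*1/1187 = -4096/1187 ≈ -3.4507)
v(A) = 2*A*(-18 + A) (v(A) = (2*A)*(-18 + A) = 2*A*(-18 + A))
o - v(-3) = -4096/1187 - 2*(-3)*(-18 - 3) = -4096/1187 - 2*(-3)*(-21) = -4096/1187 - 1*126 = -4096/1187 - 126 = -153658/1187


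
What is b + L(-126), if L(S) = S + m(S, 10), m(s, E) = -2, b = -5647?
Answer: -5775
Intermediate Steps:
L(S) = -2 + S (L(S) = S - 2 = -2 + S)
b + L(-126) = -5647 + (-2 - 126) = -5647 - 128 = -5775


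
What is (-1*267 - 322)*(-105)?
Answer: 61845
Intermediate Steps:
(-1*267 - 322)*(-105) = (-267 - 322)*(-105) = -589*(-105) = 61845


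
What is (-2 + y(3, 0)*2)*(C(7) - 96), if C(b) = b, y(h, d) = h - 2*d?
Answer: -356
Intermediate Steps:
(-2 + y(3, 0)*2)*(C(7) - 96) = (-2 + (3 - 2*0)*2)*(7 - 96) = (-2 + (3 + 0)*2)*(-89) = (-2 + 3*2)*(-89) = (-2 + 6)*(-89) = 4*(-89) = -356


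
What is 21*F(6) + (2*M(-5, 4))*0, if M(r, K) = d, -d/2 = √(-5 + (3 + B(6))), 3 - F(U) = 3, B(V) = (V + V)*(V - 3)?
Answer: 0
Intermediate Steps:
B(V) = 2*V*(-3 + V) (B(V) = (2*V)*(-3 + V) = 2*V*(-3 + V))
F(U) = 0 (F(U) = 3 - 1*3 = 3 - 3 = 0)
d = -2*√34 (d = -2*√(-5 + (3 + 2*6*(-3 + 6))) = -2*√(-5 + (3 + 2*6*3)) = -2*√(-5 + (3 + 36)) = -2*√(-5 + 39) = -2*√34 ≈ -11.662)
M(r, K) = -2*√34
21*F(6) + (2*M(-5, 4))*0 = 21*0 + (2*(-2*√34))*0 = 0 - 4*√34*0 = 0 + 0 = 0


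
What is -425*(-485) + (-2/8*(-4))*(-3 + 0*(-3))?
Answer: 206122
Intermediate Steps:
-425*(-485) + (-2/8*(-4))*(-3 + 0*(-3)) = 206125 + (-2*⅛*(-4))*(-3 + 0) = 206125 - ¼*(-4)*(-3) = 206125 + 1*(-3) = 206125 - 3 = 206122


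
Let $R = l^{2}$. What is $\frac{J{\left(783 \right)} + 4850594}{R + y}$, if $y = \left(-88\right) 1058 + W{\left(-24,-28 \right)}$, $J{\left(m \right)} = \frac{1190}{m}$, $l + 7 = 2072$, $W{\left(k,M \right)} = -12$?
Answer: $\frac{3798016292}{3265978347} \approx 1.1629$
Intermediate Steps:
$l = 2065$ ($l = -7 + 2072 = 2065$)
$R = 4264225$ ($R = 2065^{2} = 4264225$)
$y = -93116$ ($y = \left(-88\right) 1058 - 12 = -93104 - 12 = -93116$)
$\frac{J{\left(783 \right)} + 4850594}{R + y} = \frac{\frac{1190}{783} + 4850594}{4264225 - 93116} = \frac{1190 \cdot \frac{1}{783} + 4850594}{4171109} = \left(\frac{1190}{783} + 4850594\right) \frac{1}{4171109} = \frac{3798016292}{783} \cdot \frac{1}{4171109} = \frac{3798016292}{3265978347}$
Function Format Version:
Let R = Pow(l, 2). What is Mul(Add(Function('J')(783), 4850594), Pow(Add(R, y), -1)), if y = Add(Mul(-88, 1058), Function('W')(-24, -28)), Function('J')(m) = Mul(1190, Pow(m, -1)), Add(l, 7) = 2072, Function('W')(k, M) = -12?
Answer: Rational(3798016292, 3265978347) ≈ 1.1629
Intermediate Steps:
l = 2065 (l = Add(-7, 2072) = 2065)
R = 4264225 (R = Pow(2065, 2) = 4264225)
y = -93116 (y = Add(Mul(-88, 1058), -12) = Add(-93104, -12) = -93116)
Mul(Add(Function('J')(783), 4850594), Pow(Add(R, y), -1)) = Mul(Add(Mul(1190, Pow(783, -1)), 4850594), Pow(Add(4264225, -93116), -1)) = Mul(Add(Mul(1190, Rational(1, 783)), 4850594), Pow(4171109, -1)) = Mul(Add(Rational(1190, 783), 4850594), Rational(1, 4171109)) = Mul(Rational(3798016292, 783), Rational(1, 4171109)) = Rational(3798016292, 3265978347)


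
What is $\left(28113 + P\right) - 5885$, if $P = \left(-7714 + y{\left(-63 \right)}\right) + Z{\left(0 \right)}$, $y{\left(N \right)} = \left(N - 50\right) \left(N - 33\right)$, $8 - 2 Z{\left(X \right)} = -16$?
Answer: $25374$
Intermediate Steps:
$Z{\left(X \right)} = 12$ ($Z{\left(X \right)} = 4 - -8 = 4 + 8 = 12$)
$y{\left(N \right)} = \left(-50 + N\right) \left(-33 + N\right)$
$P = 3146$ ($P = \left(-7714 + \left(1650 + \left(-63\right)^{2} - -5229\right)\right) + 12 = \left(-7714 + \left(1650 + 3969 + 5229\right)\right) + 12 = \left(-7714 + 10848\right) + 12 = 3134 + 12 = 3146$)
$\left(28113 + P\right) - 5885 = \left(28113 + 3146\right) - 5885 = 31259 - 5885 = 25374$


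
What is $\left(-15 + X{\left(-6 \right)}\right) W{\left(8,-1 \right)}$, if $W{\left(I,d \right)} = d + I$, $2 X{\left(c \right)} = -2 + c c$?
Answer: $14$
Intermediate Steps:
$X{\left(c \right)} = -1 + \frac{c^{2}}{2}$ ($X{\left(c \right)} = \frac{-2 + c c}{2} = \frac{-2 + c^{2}}{2} = -1 + \frac{c^{2}}{2}$)
$W{\left(I,d \right)} = I + d$
$\left(-15 + X{\left(-6 \right)}\right) W{\left(8,-1 \right)} = \left(-15 - \left(1 - \frac{\left(-6\right)^{2}}{2}\right)\right) \left(8 - 1\right) = \left(-15 + \left(-1 + \frac{1}{2} \cdot 36\right)\right) 7 = \left(-15 + \left(-1 + 18\right)\right) 7 = \left(-15 + 17\right) 7 = 2 \cdot 7 = 14$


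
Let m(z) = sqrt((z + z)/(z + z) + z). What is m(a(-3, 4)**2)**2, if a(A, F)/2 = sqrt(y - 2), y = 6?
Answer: 17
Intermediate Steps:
a(A, F) = 4 (a(A, F) = 2*sqrt(6 - 2) = 2*sqrt(4) = 2*2 = 4)
m(z) = sqrt(1 + z) (m(z) = sqrt((2*z)/((2*z)) + z) = sqrt((2*z)*(1/(2*z)) + z) = sqrt(1 + z))
m(a(-3, 4)**2)**2 = (sqrt(1 + 4**2))**2 = (sqrt(1 + 16))**2 = (sqrt(17))**2 = 17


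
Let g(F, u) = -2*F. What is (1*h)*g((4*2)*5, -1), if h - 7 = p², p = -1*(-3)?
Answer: -1280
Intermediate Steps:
p = 3
h = 16 (h = 7 + 3² = 7 + 9 = 16)
(1*h)*g((4*2)*5, -1) = (1*16)*(-2*4*2*5) = 16*(-16*5) = 16*(-2*40) = 16*(-80) = -1280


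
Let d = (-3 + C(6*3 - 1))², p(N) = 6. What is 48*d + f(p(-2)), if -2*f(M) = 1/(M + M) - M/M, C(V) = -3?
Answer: 41483/24 ≈ 1728.5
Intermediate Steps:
d = 36 (d = (-3 - 3)² = (-6)² = 36)
f(M) = ½ - 1/(4*M) (f(M) = -(1/(M + M) - M/M)/2 = -(1/(2*M) - 1*1)/2 = -(1/(2*M) - 1)/2 = -(-1 + 1/(2*M))/2 = ½ - 1/(4*M))
48*d + f(p(-2)) = 48*36 + (¼)*(-1 + 2*6)/6 = 1728 + (¼)*(⅙)*(-1 + 12) = 1728 + (¼)*(⅙)*11 = 1728 + 11/24 = 41483/24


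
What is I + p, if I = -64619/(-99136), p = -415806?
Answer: -41221278997/99136 ≈ -4.1581e+5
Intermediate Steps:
I = 64619/99136 (I = -64619*(-1/99136) = 64619/99136 ≈ 0.65182)
I + p = 64619/99136 - 415806 = -41221278997/99136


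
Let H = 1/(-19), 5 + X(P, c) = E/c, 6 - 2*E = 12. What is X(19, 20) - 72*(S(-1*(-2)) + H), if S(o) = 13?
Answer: -356197/380 ≈ -937.36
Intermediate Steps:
E = -3 (E = 3 - ½*12 = 3 - 6 = -3)
X(P, c) = -5 - 3/c
H = -1/19 ≈ -0.052632
X(19, 20) - 72*(S(-1*(-2)) + H) = (-5 - 3/20) - 72*(13 - 1/19) = (-5 - 3*1/20) - 72*246/19 = (-5 - 3/20) - 17712/19 = -103/20 - 17712/19 = -356197/380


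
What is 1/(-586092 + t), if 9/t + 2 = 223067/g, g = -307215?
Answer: -837497/490853056659 ≈ -1.7062e-6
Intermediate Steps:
t = -2764935/837497 (t = 9/(-2 + 223067/(-307215)) = 9/(-2 + 223067*(-1/307215)) = 9/(-2 - 223067/307215) = 9/(-837497/307215) = 9*(-307215/837497) = -2764935/837497 ≈ -3.3014)
1/(-586092 + t) = 1/(-586092 - 2764935/837497) = 1/(-490853056659/837497) = -837497/490853056659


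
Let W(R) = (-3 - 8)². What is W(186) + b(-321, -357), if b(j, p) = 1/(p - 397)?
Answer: 91233/754 ≈ 121.00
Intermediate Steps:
b(j, p) = 1/(-397 + p)
W(R) = 121 (W(R) = (-11)² = 121)
W(186) + b(-321, -357) = 121 + 1/(-397 - 357) = 121 + 1/(-754) = 121 - 1/754 = 91233/754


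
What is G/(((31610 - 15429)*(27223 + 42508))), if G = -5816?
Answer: -5816/1128317311 ≈ -5.1546e-6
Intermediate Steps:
G/(((31610 - 15429)*(27223 + 42508))) = -5816*1/((27223 + 42508)*(31610 - 15429)) = -5816/(16181*69731) = -5816/1128317311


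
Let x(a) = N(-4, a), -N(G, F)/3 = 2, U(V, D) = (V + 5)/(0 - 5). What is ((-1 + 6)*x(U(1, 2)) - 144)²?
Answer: 30276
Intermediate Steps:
U(V, D) = -1 - V/5 (U(V, D) = (5 + V)/(-5) = (5 + V)*(-⅕) = -1 - V/5)
N(G, F) = -6 (N(G, F) = -3*2 = -6)
x(a) = -6
((-1 + 6)*x(U(1, 2)) - 144)² = ((-1 + 6)*(-6) - 144)² = (5*(-6) - 144)² = (-30 - 144)² = (-174)² = 30276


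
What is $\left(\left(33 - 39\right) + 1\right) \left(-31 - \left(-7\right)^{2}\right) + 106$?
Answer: $506$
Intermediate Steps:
$\left(\left(33 - 39\right) + 1\right) \left(-31 - \left(-7\right)^{2}\right) + 106 = \left(-6 + 1\right) \left(-31 - 49\right) + 106 = - 5 \left(-31 - 49\right) + 106 = \left(-5\right) \left(-80\right) + 106 = 400 + 106 = 506$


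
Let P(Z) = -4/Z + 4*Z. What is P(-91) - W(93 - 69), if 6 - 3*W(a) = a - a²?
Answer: -50046/91 ≈ -549.96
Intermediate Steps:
W(a) = 2 - a/3 + a²/3 (W(a) = 2 - (a - a²)/3 = 2 + (-a/3 + a²/3) = 2 - a/3 + a²/3)
P(-91) - W(93 - 69) = (-4/(-91) + 4*(-91)) - (2 - (93 - 69)/3 + (93 - 69)²/3) = (-4*(-1/91) - 364) - (2 - ⅓*24 + (⅓)*24²) = (4/91 - 364) - (2 - 8 + (⅓)*576) = -33120/91 - (2 - 8 + 192) = -33120/91 - 1*186 = -33120/91 - 186 = -50046/91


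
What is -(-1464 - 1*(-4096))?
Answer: -2632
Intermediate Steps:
-(-1464 - 1*(-4096)) = -(-1464 + 4096) = -1*2632 = -2632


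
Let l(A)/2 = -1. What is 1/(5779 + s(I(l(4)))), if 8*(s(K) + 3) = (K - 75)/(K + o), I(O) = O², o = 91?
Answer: 760/4389689 ≈ 0.00017313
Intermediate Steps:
l(A) = -2 (l(A) = 2*(-1) = -2)
s(K) = -3 + (-75 + K)/(8*(91 + K)) (s(K) = -3 + ((K - 75)/(K + 91))/8 = -3 + ((-75 + K)/(91 + K))/8 = -3 + (-75 + K)/(8*(91 + K)))
1/(5779 + s(I(l(4)))) = 1/(5779 + (-2259 - 23*(-2)²)/(8*(91 + (-2)²))) = 1/(5779 + (-2259 - 23*4)/(8*(91 + 4))) = 1/(5779 + (⅛)*(-2259 - 92)/95) = 1/(5779 + (⅛)*(1/95)*(-2351)) = 1/(5779 - 2351/760) = 1/(4389689/760) = 760/4389689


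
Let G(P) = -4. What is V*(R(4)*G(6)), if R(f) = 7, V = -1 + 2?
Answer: -28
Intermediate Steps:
V = 1
V*(R(4)*G(6)) = 1*(7*(-4)) = 1*(-28) = -28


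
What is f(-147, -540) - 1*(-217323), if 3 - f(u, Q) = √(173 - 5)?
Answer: 217326 - 2*√42 ≈ 2.1731e+5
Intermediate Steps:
f(u, Q) = 3 - 2*√42 (f(u, Q) = 3 - √(173 - 5) = 3 - √168 = 3 - 2*√42)
f(-147, -540) - 1*(-217323) = (3 - 2*√42) - 1*(-217323) = (3 - 2*√42) + 217323 = 217326 - 2*√42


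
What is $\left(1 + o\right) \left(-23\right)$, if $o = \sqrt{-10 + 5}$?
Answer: $-23 - 23 i \sqrt{5} \approx -23.0 - 51.43 i$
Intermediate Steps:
$o = i \sqrt{5}$ ($o = \sqrt{-5} = i \sqrt{5} \approx 2.2361 i$)
$\left(1 + o\right) \left(-23\right) = \left(1 + i \sqrt{5}\right) \left(-23\right) = -23 - 23 i \sqrt{5}$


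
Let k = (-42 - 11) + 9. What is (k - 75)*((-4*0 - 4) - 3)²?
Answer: -5831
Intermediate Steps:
k = -44 (k = -53 + 9 = -44)
(k - 75)*((-4*0 - 4) - 3)² = (-44 - 75)*((-4*0 - 4) - 3)² = -119*((0 - 4) - 3)² = -119*(-4 - 3)² = -119*(-7)² = -119*49 = -5831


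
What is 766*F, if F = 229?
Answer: 175414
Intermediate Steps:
766*F = 766*229 = 175414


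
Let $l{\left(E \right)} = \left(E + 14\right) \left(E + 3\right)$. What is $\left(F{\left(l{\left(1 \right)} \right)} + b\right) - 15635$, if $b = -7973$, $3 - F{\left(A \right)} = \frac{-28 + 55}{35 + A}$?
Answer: $- \frac{2242502}{95} \approx -23605.0$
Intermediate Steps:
$l{\left(E \right)} = \left(3 + E\right) \left(14 + E\right)$ ($l{\left(E \right)} = \left(14 + E\right) \left(3 + E\right) = \left(3 + E\right) \left(14 + E\right)$)
$F{\left(A \right)} = 3 - \frac{27}{35 + A}$ ($F{\left(A \right)} = 3 - \frac{-28 + 55}{35 + A} = 3 - \frac{27}{35 + A}$)
$\left(F{\left(l{\left(1 \right)} \right)} + b\right) - 15635 = \left(\frac{3 \left(26 + \left(42 + 1^{2} + 17 \cdot 1\right)\right)}{35 + \left(42 + 1^{2} + 17 \cdot 1\right)} - 7973\right) - 15635 = \left(\frac{3 \left(26 + \left(42 + 1 + 17\right)\right)}{35 + \left(42 + 1 + 17\right)} - 7973\right) - 15635 = \left(\frac{3 \left(26 + 60\right)}{35 + 60} - 7973\right) - 15635 = \left(3 \cdot \frac{1}{95} \cdot 86 - 7973\right) - 15635 = \left(\frac{258}{95} - 7973\right) - 15635 = - \frac{757177}{95} - 15635 = - \frac{2242502}{95}$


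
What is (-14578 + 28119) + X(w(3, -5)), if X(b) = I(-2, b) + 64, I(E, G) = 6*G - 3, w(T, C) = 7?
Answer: 13644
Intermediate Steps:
I(E, G) = -3 + 6*G
X(b) = 61 + 6*b (X(b) = (-3 + 6*b) + 64 = 61 + 6*b)
(-14578 + 28119) + X(w(3, -5)) = (-14578 + 28119) + (61 + 6*7) = 13541 + (61 + 42) = 13541 + 103 = 13644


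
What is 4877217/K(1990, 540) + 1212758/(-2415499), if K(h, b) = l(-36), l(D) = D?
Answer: -1308995160619/9661996 ≈ -1.3548e+5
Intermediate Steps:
K(h, b) = -36
4877217/K(1990, 540) + 1212758/(-2415499) = 4877217/(-36) + 1212758/(-2415499) = 4877217*(-1/36) + 1212758*(-1/2415499) = -541913/4 - 1212758/2415499 = -1308995160619/9661996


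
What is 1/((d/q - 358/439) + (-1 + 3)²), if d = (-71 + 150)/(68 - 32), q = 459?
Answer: 7254036/23135233 ≈ 0.31355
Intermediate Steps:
d = 79/36 ≈ 2.1944
1/((d/q - 358/439) + (-1 + 3)²) = 1/(((79/36)/459 - 358/439) + (-1 + 3)²) = 1/(((79/36)*(1/459) - 358*1/439) + 2²) = 1/((79/16524 - 358/439) + 4) = 1/(-5880911/7254036 + 4) = 1/(23135233/7254036) = 7254036/23135233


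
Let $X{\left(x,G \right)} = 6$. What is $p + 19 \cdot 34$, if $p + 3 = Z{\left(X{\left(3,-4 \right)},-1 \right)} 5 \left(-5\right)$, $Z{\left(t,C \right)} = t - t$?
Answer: $643$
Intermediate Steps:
$Z{\left(t,C \right)} = 0$
$p = -3$ ($p = -3 + 0 \cdot 5 \left(-5\right) = -3 + 0 \left(-5\right) = -3 + 0 = -3$)
$p + 19 \cdot 34 = -3 + 19 \cdot 34 = -3 + 646 = 643$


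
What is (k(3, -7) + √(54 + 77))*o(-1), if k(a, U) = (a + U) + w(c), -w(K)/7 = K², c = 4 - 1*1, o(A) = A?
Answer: 67 - √131 ≈ 55.555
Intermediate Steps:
c = 3 (c = 4 - 1 = 3)
w(K) = -7*K²
k(a, U) = -63 + U + a (k(a, U) = (a + U) - 7*3² = (U + a) - 7*9 = (U + a) - 63 = -63 + U + a)
(k(3, -7) + √(54 + 77))*o(-1) = ((-63 - 7 + 3) + √(54 + 77))*(-1) = (-67 + √131)*(-1) = 67 - √131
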